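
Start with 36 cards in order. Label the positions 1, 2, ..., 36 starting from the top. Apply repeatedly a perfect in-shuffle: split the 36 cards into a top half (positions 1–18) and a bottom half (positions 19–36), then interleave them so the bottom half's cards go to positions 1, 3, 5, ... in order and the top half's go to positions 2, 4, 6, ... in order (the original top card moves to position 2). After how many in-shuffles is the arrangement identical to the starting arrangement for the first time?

36

The in-shuffle permutes the 36 positions with cycle lengths [36].
Every card is home exactly when every cycle has completed a whole number of laps, i.e. after lcm(36) = 36 in-shuffles.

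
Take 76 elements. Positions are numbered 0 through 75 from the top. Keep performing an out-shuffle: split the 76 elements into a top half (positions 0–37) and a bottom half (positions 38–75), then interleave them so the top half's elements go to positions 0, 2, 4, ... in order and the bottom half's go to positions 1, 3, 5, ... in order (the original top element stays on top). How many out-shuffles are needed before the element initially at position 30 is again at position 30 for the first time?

4

Follow position 30 under repeated out-shuffles:
30 → 60 → 45 → 15 → 30
It first returns after 4 out-shuffles.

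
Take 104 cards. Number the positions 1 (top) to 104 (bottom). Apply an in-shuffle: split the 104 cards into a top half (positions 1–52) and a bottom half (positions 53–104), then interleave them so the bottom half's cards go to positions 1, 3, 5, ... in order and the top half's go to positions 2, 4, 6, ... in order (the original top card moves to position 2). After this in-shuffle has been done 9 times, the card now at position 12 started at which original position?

Work backwards from position 12, undoing one in-shuffle at a time:
12 ← 6 ← 3 ← 54 ← 27 ← 66 ← 33 ← 69 ← 87 ← 96
So the card now at position 12 started at position 96.

96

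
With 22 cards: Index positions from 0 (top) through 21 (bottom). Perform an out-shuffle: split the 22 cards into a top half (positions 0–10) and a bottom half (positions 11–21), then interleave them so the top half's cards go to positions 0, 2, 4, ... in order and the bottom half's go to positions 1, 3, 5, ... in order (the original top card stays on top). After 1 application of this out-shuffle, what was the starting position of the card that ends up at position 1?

11

Work backwards from position 1, undoing one out-shuffle at a time:
1 ← 11
So the card now at position 1 started at position 11.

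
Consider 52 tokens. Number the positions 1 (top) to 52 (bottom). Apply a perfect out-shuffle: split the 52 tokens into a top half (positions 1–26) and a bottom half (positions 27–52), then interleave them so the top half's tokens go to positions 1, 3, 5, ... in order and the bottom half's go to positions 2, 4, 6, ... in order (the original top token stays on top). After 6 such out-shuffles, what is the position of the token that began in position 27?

33

Track the token's position through each out-shuffle:
27 → 2 → 3 → 5 → 9 → 17 → 33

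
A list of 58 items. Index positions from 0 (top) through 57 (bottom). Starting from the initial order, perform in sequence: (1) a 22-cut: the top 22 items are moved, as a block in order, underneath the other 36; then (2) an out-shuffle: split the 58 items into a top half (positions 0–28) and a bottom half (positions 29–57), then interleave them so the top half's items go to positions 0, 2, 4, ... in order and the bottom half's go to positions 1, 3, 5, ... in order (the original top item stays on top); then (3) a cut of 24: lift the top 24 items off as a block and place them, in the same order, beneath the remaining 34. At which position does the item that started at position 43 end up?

18

Track the item from position 43 forward through each operation:
  after op 1 (cut 22): 43 → 21
  after op 2 (out-shuffle): 21 → 42
  after op 3 (cut 24): 42 → 18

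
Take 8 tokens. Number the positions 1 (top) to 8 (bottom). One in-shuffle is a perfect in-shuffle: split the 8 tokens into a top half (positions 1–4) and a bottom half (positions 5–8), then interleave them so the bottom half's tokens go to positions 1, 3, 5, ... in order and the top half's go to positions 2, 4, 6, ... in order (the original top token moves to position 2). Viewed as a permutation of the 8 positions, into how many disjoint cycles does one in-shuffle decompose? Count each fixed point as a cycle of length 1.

Trace each unvisited position around until it returns:
(1 2 4 8 7 5) (3 6)
2 cycles in total.

2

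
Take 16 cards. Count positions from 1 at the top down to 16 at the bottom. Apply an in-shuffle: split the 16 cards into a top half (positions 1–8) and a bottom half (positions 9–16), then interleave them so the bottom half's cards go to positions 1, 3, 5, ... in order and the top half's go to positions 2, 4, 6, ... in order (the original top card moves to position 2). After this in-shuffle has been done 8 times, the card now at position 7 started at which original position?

7

Work backwards from position 7, undoing one in-shuffle at a time:
7 ← 12 ← 6 ← 3 ← 10 ← 5 ← 11 ← 14 ← 7
So the card now at position 7 started at position 7.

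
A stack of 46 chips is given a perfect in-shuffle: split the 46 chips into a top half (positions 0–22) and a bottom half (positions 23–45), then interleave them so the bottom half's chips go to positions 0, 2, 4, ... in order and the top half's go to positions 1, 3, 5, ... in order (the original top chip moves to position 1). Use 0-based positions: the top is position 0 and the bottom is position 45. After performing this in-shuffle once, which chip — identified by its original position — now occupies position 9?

4

Work backwards from position 9, undoing one in-shuffle at a time:
9 ← 4
So the chip now at position 9 started at position 4.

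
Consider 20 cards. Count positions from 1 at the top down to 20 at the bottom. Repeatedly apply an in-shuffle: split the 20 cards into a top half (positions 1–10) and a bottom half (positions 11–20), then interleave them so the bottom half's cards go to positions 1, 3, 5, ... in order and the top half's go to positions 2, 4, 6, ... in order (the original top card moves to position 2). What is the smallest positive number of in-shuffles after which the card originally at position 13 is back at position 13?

Follow position 13 under repeated in-shuffles:
13 → 5 → 10 → 20 → 19 → 17 → 13
It first returns after 6 in-shuffles.

6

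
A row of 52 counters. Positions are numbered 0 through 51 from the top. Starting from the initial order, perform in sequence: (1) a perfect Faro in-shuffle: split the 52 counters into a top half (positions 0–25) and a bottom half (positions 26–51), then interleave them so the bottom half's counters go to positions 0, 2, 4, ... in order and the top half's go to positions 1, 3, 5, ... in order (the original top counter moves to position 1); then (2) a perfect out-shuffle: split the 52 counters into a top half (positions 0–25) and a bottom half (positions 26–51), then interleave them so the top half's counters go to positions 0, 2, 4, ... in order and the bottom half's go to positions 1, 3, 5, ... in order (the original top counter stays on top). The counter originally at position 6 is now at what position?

26

Track the counter from position 6 forward through each operation:
  after op 1 (in-shuffle): 6 → 13
  after op 2 (out-shuffle): 13 → 26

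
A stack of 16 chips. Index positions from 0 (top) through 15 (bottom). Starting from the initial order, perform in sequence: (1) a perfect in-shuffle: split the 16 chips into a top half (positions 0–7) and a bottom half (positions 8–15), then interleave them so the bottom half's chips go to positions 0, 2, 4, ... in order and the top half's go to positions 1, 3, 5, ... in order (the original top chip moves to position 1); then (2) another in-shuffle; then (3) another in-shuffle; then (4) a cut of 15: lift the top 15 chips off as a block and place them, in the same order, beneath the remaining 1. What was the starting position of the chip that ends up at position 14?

Undo the operations in reverse order, starting from position 14:
  undo op 4 (cut 15): 14 ← 13
  undo op 3 (in-shuffle, from top half): 13 ← 6
  undo op 2 (in-shuffle, from bottom half): 6 ← 11
  undo op 1 (in-shuffle, from top half): 11 ← 5
So the chip at position 14 came from original position 5.

5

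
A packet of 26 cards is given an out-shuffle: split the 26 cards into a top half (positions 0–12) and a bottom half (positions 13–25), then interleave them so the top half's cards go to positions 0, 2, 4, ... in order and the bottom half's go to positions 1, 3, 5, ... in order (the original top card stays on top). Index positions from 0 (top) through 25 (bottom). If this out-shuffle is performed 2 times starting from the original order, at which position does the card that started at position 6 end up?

Track the card's position through each out-shuffle:
6 → 12 → 24

24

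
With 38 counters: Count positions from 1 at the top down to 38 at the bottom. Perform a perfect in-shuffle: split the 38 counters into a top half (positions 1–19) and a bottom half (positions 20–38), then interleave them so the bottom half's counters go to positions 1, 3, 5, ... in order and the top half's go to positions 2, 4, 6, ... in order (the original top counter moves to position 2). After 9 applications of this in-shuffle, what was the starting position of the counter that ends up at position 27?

Work backwards from position 27, undoing one in-shuffle at a time:
27 ← 33 ← 36 ← 18 ← 9 ← 24 ← 12 ← 6 ← 3 ← 21
So the counter now at position 27 started at position 21.

21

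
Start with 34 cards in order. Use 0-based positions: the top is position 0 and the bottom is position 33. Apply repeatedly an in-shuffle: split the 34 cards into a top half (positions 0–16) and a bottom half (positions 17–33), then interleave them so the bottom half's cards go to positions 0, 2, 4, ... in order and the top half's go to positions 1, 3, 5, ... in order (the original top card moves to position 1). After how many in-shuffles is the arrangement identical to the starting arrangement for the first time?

12

The in-shuffle permutes the 34 positions with cycle lengths [3, 3, 4, 12, 12].
Every card is home exactly when every cycle has completed a whole number of laps, i.e. after lcm(3, 4, 12) = 12 in-shuffles.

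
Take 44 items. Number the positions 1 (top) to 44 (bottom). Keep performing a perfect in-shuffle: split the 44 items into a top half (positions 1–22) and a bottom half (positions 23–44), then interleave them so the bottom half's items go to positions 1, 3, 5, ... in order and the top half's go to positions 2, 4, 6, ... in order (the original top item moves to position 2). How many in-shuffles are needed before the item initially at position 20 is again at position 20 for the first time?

Follow position 20 under repeated in-shuffles:
20 → 40 → 35 → 25 → 5 → 10 → 20
It first returns after 6 in-shuffles.

6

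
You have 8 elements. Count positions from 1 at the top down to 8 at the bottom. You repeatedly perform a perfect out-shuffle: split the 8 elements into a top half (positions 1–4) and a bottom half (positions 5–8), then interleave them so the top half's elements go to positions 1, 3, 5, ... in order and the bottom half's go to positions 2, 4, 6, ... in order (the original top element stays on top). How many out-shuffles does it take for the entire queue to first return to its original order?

3

The out-shuffle permutes the 8 positions with cycle lengths [1, 1, 3, 3].
Every element is home exactly when every cycle has completed a whole number of laps, i.e. after lcm(1, 3) = 3 out-shuffles.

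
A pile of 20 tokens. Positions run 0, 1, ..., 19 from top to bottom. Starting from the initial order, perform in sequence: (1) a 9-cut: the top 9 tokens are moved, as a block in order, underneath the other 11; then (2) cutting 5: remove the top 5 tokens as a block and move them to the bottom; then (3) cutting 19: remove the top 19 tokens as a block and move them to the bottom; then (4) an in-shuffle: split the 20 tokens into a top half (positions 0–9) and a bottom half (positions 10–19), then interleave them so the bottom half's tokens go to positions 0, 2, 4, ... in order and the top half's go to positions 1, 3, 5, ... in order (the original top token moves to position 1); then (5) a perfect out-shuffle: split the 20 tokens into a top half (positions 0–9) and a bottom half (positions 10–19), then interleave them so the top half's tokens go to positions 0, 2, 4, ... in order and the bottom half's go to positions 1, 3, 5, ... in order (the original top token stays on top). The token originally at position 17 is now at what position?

Track the token from position 17 forward through each operation:
  after op 1 (cut 9): 17 → 8
  after op 2 (cut 5): 8 → 3
  after op 3 (cut 19): 3 → 4
  after op 4 (in-shuffle): 4 → 9
  after op 5 (out-shuffle): 9 → 18

18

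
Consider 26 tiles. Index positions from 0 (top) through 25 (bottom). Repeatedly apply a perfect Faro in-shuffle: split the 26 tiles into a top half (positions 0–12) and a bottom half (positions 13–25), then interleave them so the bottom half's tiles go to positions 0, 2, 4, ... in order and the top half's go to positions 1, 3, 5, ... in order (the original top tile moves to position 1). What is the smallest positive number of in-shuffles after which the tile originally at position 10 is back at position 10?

18

Follow position 10 under repeated in-shuffles:
10 → 21 → 16 → 6 → 13 → 0 → 1 → 3 → 7 → 15 → 4 → 9 → 19 → 12 → 25 → 24 → 22 → 18 → 10
It first returns after 18 in-shuffles.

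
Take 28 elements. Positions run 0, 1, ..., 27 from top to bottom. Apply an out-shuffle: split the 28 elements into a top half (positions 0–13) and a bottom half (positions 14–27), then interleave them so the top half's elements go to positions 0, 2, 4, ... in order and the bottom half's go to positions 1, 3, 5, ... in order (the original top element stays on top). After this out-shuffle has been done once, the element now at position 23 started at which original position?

Work backwards from position 23, undoing one out-shuffle at a time:
23 ← 25
So the element now at position 23 started at position 25.

25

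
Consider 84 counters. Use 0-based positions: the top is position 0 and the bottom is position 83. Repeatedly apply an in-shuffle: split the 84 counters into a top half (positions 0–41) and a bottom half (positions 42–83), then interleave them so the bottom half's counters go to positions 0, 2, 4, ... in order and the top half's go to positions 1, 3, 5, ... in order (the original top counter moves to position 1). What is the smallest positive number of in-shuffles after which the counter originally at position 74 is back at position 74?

8

Follow position 74 under repeated in-shuffles:
74 → 64 → 44 → 4 → 9 → 19 → 39 → 79 → 74
It first returns after 8 in-shuffles.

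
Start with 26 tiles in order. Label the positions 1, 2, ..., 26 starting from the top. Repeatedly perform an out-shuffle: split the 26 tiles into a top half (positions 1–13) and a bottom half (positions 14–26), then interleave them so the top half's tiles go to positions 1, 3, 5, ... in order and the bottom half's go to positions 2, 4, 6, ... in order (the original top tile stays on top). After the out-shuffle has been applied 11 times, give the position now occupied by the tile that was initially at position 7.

14

Track the tile's position through each out-shuffle:
7 → 13 → 25 → 24 → 22 → 18 → 10 → 19 → 12 → 23 → 20 → 14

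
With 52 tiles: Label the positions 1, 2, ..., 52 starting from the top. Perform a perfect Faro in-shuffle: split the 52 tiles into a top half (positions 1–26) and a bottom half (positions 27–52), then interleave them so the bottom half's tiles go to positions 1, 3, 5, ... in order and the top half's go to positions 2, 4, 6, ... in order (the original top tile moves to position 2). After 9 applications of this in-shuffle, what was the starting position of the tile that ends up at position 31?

13

Work backwards from position 31, undoing one in-shuffle at a time:
31 ← 42 ← 21 ← 37 ← 45 ← 49 ← 51 ← 52 ← 26 ← 13
So the tile now at position 31 started at position 13.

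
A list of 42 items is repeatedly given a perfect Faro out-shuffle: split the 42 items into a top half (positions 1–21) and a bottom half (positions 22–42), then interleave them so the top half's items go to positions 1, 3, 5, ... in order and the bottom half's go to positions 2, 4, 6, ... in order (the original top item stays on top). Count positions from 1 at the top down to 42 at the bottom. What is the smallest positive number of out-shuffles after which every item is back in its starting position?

The out-shuffle permutes the 42 positions with cycle lengths [1, 1, 20, 20].
Every item is home exactly when every cycle has completed a whole number of laps, i.e. after lcm(1, 20) = 20 out-shuffles.

20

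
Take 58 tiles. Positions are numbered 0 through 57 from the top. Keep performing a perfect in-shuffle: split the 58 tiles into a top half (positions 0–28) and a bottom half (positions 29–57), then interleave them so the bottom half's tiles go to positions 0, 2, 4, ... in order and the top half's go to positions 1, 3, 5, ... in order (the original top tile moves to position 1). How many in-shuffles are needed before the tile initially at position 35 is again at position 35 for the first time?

58

Follow position 35 under repeated in-shuffles:
35 → 12 → 25 → 51 → 44 → 30 → 2 → 5 → ... → 35 (length 58)
It first returns after 58 in-shuffles.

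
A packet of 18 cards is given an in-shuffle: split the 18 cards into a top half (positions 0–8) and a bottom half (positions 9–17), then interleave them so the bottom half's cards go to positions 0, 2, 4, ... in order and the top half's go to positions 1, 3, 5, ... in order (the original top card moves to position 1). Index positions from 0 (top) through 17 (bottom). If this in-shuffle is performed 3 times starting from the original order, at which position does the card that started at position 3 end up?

12

Track the card's position through each in-shuffle:
3 → 7 → 15 → 12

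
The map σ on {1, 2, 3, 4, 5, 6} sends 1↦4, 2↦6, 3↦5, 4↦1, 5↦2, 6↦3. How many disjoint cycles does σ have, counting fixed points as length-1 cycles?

2

Cycle decomposition: (1 4) (2 6 3 5).
2 cycles.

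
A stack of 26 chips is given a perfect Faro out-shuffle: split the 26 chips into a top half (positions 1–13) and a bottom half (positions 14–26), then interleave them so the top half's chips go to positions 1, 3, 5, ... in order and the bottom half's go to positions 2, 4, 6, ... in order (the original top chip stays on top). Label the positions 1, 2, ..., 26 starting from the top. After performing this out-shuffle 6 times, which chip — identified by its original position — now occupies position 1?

1

Work backwards from position 1, undoing one out-shuffle at a time:
1 ← 1 ← 1 ← 1 ← 1 ← 1 ← 1
So the chip now at position 1 started at position 1.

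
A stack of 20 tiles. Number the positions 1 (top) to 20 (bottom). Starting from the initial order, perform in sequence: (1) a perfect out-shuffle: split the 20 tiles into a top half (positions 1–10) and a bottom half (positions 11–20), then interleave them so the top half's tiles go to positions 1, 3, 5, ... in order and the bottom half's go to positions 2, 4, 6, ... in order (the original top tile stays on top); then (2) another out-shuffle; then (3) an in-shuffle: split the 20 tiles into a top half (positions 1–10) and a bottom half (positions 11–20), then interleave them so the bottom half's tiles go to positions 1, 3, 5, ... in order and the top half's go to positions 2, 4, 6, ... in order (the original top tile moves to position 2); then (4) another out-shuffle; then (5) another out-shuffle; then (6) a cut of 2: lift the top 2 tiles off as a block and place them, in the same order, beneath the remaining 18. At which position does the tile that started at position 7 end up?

Track the tile from position 7 forward through each operation:
  after op 1 (out-shuffle): 7 → 13
  after op 2 (out-shuffle): 13 → 6
  after op 3 (in-shuffle): 6 → 12
  after op 4 (out-shuffle): 12 → 4
  after op 5 (out-shuffle): 4 → 7
  after op 6 (cut 2): 7 → 5

5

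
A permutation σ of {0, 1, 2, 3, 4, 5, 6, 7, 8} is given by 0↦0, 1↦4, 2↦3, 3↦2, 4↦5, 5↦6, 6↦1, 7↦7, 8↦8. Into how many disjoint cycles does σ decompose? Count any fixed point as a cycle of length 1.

Cycle decomposition: (0) (1 4 5 6) (2 3) (7) (8).
5 cycles.

5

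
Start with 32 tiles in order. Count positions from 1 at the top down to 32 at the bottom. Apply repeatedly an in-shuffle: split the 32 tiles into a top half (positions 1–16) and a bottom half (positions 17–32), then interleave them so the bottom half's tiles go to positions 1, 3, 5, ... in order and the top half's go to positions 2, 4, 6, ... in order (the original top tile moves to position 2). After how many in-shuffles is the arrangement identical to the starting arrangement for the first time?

The in-shuffle permutes the 32 positions with cycle lengths [2, 10, 10, 10].
Every tile is home exactly when every cycle has completed a whole number of laps, i.e. after lcm(2, 10) = 10 in-shuffles.

10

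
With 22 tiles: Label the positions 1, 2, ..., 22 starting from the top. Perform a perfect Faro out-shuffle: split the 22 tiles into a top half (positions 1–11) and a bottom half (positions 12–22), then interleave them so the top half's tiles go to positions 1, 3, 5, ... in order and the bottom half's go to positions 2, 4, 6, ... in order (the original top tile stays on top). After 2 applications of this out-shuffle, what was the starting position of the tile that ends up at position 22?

Work backwards from position 22, undoing one out-shuffle at a time:
22 ← 22 ← 22
So the tile now at position 22 started at position 22.

22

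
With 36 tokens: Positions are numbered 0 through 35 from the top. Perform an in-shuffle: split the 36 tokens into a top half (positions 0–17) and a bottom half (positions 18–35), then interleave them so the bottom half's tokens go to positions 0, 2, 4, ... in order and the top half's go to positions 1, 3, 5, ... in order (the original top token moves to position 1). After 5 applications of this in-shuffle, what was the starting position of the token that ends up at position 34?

29

Work backwards from position 34, undoing one in-shuffle at a time:
34 ← 35 ← 17 ← 8 ← 22 ← 29
So the token now at position 34 started at position 29.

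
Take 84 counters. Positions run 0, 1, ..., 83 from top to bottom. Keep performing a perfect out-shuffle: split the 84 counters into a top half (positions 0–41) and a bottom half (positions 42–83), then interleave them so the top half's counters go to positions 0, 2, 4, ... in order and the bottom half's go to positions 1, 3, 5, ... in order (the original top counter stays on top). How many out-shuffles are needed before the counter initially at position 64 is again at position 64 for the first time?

82

Follow position 64 under repeated out-shuffles:
64 → 45 → 7 → 14 → 28 → 56 → 29 → 58 → ... → 64 (length 82)
It first returns after 82 out-shuffles.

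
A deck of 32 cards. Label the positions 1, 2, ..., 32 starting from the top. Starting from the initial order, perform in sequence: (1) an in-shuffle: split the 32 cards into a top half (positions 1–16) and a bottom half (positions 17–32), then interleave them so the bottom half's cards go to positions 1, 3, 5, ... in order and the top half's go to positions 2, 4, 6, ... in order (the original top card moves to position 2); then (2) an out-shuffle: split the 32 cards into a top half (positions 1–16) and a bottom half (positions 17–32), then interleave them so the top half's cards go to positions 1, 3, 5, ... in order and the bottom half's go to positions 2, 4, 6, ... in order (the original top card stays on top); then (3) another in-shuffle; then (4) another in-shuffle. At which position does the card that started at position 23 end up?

1

Track the card from position 23 forward through each operation:
  after op 1 (in-shuffle): 23 → 13
  after op 2 (out-shuffle): 13 → 25
  after op 3 (in-shuffle): 25 → 17
  after op 4 (in-shuffle): 17 → 1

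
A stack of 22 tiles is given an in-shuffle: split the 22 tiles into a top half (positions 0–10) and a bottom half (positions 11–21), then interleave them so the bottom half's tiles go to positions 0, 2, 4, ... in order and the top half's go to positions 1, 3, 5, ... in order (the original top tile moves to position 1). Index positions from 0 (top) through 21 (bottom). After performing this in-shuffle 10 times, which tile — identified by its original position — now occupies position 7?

15

Work backwards from position 7, undoing one in-shuffle at a time:
7 ← 3 ← 1 ← 0 ← 11 ← 5 ← 2 ← 12 ← 17 ← 8 ← 15
So the tile now at position 7 started at position 15.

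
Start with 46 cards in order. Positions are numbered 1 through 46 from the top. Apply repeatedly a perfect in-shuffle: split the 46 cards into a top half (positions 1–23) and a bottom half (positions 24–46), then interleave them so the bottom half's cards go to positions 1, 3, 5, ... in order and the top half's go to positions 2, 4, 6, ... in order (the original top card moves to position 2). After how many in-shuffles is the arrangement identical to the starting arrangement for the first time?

23

The in-shuffle permutes the 46 positions with cycle lengths [23, 23].
Every card is home exactly when every cycle has completed a whole number of laps, i.e. after lcm(23) = 23 in-shuffles.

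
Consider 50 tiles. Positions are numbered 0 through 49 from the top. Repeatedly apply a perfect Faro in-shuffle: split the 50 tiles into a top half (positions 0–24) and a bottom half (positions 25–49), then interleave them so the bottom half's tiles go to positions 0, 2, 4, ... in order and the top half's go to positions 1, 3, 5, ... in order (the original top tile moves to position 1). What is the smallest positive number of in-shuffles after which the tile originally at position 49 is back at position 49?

Follow position 49 under repeated in-shuffles:
49 → 48 → 46 → 42 → 34 → 18 → 37 → 24 → 49
It first returns after 8 in-shuffles.

8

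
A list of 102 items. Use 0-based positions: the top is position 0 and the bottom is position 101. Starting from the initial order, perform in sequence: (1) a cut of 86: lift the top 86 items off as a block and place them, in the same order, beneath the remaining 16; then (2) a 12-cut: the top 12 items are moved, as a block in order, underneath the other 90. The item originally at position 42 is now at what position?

Track the item from position 42 forward through each operation:
  after op 1 (cut 86): 42 → 58
  after op 2 (cut 12): 58 → 46

46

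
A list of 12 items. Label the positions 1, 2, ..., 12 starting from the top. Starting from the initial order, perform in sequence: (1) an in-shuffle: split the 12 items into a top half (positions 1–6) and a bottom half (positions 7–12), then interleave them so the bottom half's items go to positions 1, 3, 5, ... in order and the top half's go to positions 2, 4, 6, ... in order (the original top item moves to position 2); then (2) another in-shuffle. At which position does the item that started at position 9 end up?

Track the item from position 9 forward through each operation:
  after op 1 (in-shuffle): 9 → 5
  after op 2 (in-shuffle): 5 → 10

10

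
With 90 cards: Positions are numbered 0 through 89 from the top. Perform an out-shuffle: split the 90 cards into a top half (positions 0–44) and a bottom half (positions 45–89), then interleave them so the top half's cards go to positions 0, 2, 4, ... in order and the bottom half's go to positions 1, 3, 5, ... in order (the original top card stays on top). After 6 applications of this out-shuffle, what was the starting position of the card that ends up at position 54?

37

Work backwards from position 54, undoing one out-shuffle at a time:
54 ← 27 ← 58 ← 29 ← 59 ← 74 ← 37
So the card now at position 54 started at position 37.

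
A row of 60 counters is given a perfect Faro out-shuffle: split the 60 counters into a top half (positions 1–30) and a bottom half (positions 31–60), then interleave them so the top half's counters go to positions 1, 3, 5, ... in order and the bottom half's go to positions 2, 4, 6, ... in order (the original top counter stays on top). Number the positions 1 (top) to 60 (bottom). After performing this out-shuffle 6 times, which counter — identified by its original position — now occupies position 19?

40

Work backwards from position 19, undoing one out-shuffle at a time:
19 ← 10 ← 35 ← 18 ← 39 ← 20 ← 40
So the counter now at position 19 started at position 40.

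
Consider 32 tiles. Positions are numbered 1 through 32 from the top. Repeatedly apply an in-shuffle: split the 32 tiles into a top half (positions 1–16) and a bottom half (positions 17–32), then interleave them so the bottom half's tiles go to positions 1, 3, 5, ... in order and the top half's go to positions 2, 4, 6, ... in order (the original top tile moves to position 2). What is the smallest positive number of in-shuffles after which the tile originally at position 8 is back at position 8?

Follow position 8 under repeated in-shuffles:
8 → 16 → 32 → 31 → 29 → 25 → 17 → 1 → 2 → 4 → 8
It first returns after 10 in-shuffles.

10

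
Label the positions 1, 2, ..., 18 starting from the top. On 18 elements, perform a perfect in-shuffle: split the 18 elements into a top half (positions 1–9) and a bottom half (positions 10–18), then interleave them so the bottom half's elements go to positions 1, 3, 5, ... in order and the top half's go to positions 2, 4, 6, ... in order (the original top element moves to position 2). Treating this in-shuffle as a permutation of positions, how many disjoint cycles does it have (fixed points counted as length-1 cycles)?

1

Trace each unvisited position around until it returns:
(1 2 4 8 16 13 ... len 18)
1 cycle in total.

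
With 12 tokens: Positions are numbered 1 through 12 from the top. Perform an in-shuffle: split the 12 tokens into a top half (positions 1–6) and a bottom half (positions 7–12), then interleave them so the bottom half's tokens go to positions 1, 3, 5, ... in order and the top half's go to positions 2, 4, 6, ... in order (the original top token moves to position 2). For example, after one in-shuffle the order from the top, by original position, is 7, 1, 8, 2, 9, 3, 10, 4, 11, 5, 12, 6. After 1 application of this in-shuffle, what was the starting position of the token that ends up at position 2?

Work backwards from position 2, undoing one in-shuffle at a time:
2 ← 1
So the token now at position 2 started at position 1.

1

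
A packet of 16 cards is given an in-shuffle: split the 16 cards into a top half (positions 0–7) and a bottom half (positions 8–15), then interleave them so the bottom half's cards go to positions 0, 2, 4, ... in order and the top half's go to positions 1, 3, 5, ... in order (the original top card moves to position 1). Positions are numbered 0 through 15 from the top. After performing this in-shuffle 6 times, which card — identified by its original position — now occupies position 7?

Work backwards from position 7, undoing one in-shuffle at a time:
7 ← 3 ← 1 ← 0 ← 8 ← 12 ← 14
So the card now at position 7 started at position 14.

14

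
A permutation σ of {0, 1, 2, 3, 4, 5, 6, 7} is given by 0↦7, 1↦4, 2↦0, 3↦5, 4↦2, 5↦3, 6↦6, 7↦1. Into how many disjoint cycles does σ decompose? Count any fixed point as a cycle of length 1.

Cycle decomposition: (0 7 1 4 2) (3 5) (6).
3 cycles.

3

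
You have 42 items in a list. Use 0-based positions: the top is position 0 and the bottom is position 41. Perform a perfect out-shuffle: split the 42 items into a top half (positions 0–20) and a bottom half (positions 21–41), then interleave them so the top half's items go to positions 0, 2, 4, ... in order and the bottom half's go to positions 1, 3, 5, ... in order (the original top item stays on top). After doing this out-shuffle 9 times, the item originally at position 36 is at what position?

Track the item's position through each out-shuffle:
36 → 31 → 21 → 1 → 2 → 4 → 8 → 16 → 32 → 23

23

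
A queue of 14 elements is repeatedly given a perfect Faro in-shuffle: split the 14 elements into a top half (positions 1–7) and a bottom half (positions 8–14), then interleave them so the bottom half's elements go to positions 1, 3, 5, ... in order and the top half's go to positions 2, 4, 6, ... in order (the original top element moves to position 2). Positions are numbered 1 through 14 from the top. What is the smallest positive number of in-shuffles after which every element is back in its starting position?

4

The in-shuffle permutes the 14 positions with cycle lengths [2, 4, 4, 4].
Every element is home exactly when every cycle has completed a whole number of laps, i.e. after lcm(2, 4) = 4 in-shuffles.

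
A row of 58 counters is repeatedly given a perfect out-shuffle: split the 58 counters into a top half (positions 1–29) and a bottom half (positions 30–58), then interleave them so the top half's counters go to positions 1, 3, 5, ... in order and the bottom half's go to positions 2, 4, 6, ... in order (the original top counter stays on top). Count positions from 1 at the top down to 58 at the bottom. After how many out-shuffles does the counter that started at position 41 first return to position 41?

18

Follow position 41 under repeated out-shuffles:
41 → 24 → 47 → 36 → 14 → 27 → 53 → 48 → 38 → 18 → 35 → 12 → 23 → 45 → 32 → 6 → 11 → 21 → 41
It first returns after 18 out-shuffles.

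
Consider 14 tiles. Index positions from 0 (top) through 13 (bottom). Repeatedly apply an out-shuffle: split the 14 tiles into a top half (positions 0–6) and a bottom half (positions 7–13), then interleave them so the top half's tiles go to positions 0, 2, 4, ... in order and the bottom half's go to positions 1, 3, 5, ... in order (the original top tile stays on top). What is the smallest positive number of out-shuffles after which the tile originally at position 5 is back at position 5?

Follow position 5 under repeated out-shuffles:
5 → 10 → 7 → 1 → 2 → 4 → 8 → 3 → 6 → 12 → 11 → 9 → 5
It first returns after 12 out-shuffles.

12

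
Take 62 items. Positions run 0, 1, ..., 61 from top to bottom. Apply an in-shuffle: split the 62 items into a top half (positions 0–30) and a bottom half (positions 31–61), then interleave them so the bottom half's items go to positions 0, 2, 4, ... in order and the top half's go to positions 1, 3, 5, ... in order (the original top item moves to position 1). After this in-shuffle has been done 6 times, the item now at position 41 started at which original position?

41

Work backwards from position 41, undoing one in-shuffle at a time:
41 ← 20 ← 41 ← 20 ← 41 ← 20 ← 41
So the item now at position 41 started at position 41.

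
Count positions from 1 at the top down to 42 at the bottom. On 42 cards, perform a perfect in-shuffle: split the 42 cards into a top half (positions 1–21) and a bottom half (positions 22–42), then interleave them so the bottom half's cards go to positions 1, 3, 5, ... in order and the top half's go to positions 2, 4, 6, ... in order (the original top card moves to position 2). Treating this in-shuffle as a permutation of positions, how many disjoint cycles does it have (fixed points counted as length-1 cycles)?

3

Trace each unvisited position around until it returns:
(1 2 4 8 16 32 ... len 14) (3 6 12 24 5 10 ... len 14) (7 14 28 13 26 9 ... len 14)
3 cycles in total.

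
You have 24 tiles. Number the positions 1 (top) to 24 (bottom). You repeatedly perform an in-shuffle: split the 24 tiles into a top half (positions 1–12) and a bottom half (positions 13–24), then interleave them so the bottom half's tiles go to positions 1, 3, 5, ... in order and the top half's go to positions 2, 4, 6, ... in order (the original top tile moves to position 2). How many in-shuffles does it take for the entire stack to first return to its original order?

20

The in-shuffle permutes the 24 positions with cycle lengths [4, 20].
Every tile is home exactly when every cycle has completed a whole number of laps, i.e. after lcm(4, 20) = 20 in-shuffles.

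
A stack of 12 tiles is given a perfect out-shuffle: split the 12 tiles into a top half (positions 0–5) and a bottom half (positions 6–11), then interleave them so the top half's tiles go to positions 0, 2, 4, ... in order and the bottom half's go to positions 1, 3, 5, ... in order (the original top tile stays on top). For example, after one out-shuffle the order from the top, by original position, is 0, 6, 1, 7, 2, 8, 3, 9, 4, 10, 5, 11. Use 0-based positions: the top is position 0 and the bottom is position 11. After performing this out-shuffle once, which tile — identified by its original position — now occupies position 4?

2

Work backwards from position 4, undoing one out-shuffle at a time:
4 ← 2
So the tile now at position 4 started at position 2.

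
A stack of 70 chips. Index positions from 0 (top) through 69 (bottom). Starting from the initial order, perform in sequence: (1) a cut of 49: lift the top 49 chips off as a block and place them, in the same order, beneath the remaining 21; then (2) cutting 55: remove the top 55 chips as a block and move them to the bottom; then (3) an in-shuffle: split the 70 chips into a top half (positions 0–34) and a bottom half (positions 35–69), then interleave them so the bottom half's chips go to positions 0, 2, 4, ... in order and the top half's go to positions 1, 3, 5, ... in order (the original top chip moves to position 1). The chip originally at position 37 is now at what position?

7

Track the chip from position 37 forward through each operation:
  after op 1 (cut 49): 37 → 58
  after op 2 (cut 55): 58 → 3
  after op 3 (in-shuffle): 3 → 7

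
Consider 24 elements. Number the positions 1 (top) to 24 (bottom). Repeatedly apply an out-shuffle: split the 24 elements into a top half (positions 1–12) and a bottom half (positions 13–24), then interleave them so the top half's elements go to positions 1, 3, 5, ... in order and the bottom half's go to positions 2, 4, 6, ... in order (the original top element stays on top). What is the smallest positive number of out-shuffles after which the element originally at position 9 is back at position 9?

11

Follow position 9 under repeated out-shuffles:
9 → 17 → 10 → 19 → 14 → 4 → 7 → 13 → 2 → 3 → 5 → 9
It first returns after 11 out-shuffles.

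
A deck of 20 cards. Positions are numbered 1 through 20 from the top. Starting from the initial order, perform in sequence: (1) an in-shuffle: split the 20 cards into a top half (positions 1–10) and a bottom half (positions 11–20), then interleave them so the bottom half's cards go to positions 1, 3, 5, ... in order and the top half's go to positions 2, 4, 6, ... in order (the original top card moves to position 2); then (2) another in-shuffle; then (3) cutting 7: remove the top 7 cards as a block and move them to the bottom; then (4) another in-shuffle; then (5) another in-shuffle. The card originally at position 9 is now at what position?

11

Track the card from position 9 forward through each operation:
  after op 1 (in-shuffle): 9 → 18
  after op 2 (in-shuffle): 18 → 15
  after op 3 (cut 7): 15 → 8
  after op 4 (in-shuffle): 8 → 16
  after op 5 (in-shuffle): 16 → 11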